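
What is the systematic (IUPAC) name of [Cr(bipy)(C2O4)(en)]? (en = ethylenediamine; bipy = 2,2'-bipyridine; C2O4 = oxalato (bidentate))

There is no counter-ion, so the complex is neutral overall.
Ligand charges: 1×ethylenediamine (neutral), 1×2,2'-bipyridine (neutral), 1×oxalato (-2 each); total -2. So Cr + (-2) = 0, giving Cr = +2.
Ligands are named alphabetically: bipyridine before ethylenediamine before oxalato.

(2,2'-bipyridine)(ethylenediamine)oxalatochromium(II)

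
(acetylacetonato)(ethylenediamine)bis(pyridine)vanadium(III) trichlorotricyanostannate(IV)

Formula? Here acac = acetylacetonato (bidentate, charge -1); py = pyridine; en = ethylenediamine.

Cation [V…]: ligand charges -1, V(III) ⇒ ion charge 2+.
Anion [Sn…]: ligand charges -6, Sn(IV) ⇒ ion charge 2−.

[V(acac)(en)(py)2][SnCl3(CN)3]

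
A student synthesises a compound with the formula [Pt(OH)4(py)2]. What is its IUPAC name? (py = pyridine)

tetrahydroxobis(pyridine)platinum(IV)

There is no counter-ion, so the complex is neutral overall.
Ligand charges: 2×pyridine (neutral), 4×hydroxo (-1 each); total -4. So Pt + (-4) = 0, giving Pt = +4.
Ligands are named alphabetically: hydroxo before pyridine.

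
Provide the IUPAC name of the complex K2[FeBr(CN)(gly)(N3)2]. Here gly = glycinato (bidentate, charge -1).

potassium diazidobromocyano(glycinato)ferrate(III)

The 2 potassium counter-ions carry a total charge of +2, so each complex ion is 2−.
Ligand charges: 1×glycinato (-1 each), 1×cyano (-1 each), 1×bromo (-1 each), 2×azido (-1 each); total -5. So Fe + (-5) = 2−, giving Fe = +3.
Ligands are named alphabetically: azido before bromo before cyano before glycinato.
The complex ion is anionic, so iron takes the -ate form ferrate(III).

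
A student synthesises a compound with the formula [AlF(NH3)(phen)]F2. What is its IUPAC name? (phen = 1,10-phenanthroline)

The 2 fluoride counter-ions carry a total charge of -2, so each complex ion is 2+.
Ligand charges: 1×fluoro (-1 each), 1×ammine (neutral), 1×1,10-phenanthroline (neutral); total -1. So Al + (-1) = 2+, giving Al = +3.
Ligands are named alphabetically: ammine before fluoro before phenanthroline.

amminefluoro(1,10-phenanthroline)aluminium(III) fluoride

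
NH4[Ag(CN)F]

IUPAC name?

ammonium cyanofluoroargentate(I)

The 1 ammonium counter-ion carries a total charge of +1, so each complex ion is 1−.
Ligand charges: 1×fluoro (-1 each), 1×cyano (-1 each); total -2. So Ag + (-2) = 1−, giving Ag = +1.
The complex ion is anionic, so silver takes the -ate form argentate(I).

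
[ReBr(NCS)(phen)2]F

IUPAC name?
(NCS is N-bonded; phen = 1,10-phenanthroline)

The 1 fluoride counter-ion carries a total charge of -1, so each complex ion is 1+.
Ligand charges: 1×isothiocyanato (-1 each), 2×1,10-phenanthroline (neutral), 1×bromo (-1 each); total -2. So Re + (-2) = 1+, giving Re = +3.
Ligands are named alphabetically: bromo before isothiocyanato before phenanthroline.

bromoisothiocyanatobis(1,10-phenanthroline)rhenium(III) fluoride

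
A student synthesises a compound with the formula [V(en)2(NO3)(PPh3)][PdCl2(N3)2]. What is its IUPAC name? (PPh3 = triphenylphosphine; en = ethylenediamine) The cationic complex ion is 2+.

bis(ethylenediamine)nitrato(triphenylphosphine)vanadium(III) diazidodichloropalladate(II)

Both ions are complex: the cation is named first with the plain metal name, the anion second with the -ate form; each ion's ligands are alphabetised independently.
The complex cation is given as 2+; its ligand charges sum to -1, so V = +3.
A 1:1 salt means the anion carries the equal and opposite charge, 2−.
Anion: ligand charges sum to -4; for the ion to be 2−, Pd = +2.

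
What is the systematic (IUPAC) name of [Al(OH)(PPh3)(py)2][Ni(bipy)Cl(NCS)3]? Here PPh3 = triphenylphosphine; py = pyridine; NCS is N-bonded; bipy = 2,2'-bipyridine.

hydroxobis(pyridine)(triphenylphosphine)aluminium(III) (2,2'-bipyridine)chlorotriisothiocyanatonickelate(II)

Both ions are complex: the cation is named first with the plain metal name, the anion second with the -ate form; each ion's ligands are alphabetised independently.
Aluminium is always +3 in its complexes; the cation's ligand charges sum to -1, so the complex cation is 2+.
A 1:1 salt means the anion carries the equal and opposite charge, 2−.
Anion: ligand charges sum to -4; for the ion to be 2−, Ni = +2.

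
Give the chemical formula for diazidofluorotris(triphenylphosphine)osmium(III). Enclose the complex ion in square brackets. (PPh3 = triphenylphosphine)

Ligands: 1 fluoro (F, -1), 2 azido (N3, -1), 3 triphenylphosphine (PPh3, neutral). Ligand charge sum = -3.
With Os in oxidation state +3, the complex ion is [Os...].

[OsF(N3)2(PPh3)3]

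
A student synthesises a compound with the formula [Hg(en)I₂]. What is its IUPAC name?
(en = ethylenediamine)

There is no counter-ion, so the complex is neutral overall.
Ligand charges: 2×iodo (-1 each), 1×ethylenediamine (neutral); total -2. So Hg + (-2) = 0, giving Hg = +2.
Ligands are named alphabetically: ethylenediamine before iodo.

(ethylenediamine)diiodomercury(II)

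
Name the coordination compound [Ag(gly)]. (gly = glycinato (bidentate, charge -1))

(glycinato)silver(I)

There is no counter-ion, so the complex is neutral overall.
Ligand charges: 1×glycinato (-1 each); total -1. So Ag + (-1) = 0, giving Ag = +1.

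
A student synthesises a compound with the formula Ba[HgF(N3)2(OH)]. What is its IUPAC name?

The 1 barium counter-ion carries a total charge of +2, so each complex ion is 2−.
Ligand charges: 1×fluoro (-1 each), 2×azido (-1 each), 1×hydroxo (-1 each); total -4. So Hg + (-4) = 2−, giving Hg = +2.
The complex ion is anionic, so mercury takes the -ate form mercurate(II).

barium diazidofluorohydroxomercurate(II)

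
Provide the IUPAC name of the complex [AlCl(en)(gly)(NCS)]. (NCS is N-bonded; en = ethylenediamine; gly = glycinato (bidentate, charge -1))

There is no counter-ion, so the complex is neutral overall.
Ligand charges: 1×isothiocyanato (-1 each), 1×chloro (-1 each), 1×ethylenediamine (neutral), 1×glycinato (-1 each); total -3. So Al + (-3) = 0, giving Al = +3.
Ligands are named alphabetically: chloro before ethylenediamine before glycinato before isothiocyanato.

chloro(ethylenediamine)(glycinato)isothiocyanatoaluminium(III)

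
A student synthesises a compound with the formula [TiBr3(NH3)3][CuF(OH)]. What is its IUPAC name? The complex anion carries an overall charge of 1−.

triamminetribromotitanium(IV) fluorohydroxocuprate(I)

Both ions are complex: the cation is named first with the plain metal name, the anion second with the -ate form; each ion's ligands are alphabetised independently.
The complex anion is given as 1−; its ligand charges sum to -2, so Cu = +1.
A 1:1 salt means the cation carries the equal and opposite charge, 1+.
Cation: ligand charges sum to -3; for the ion to be 1+, Ti = +4.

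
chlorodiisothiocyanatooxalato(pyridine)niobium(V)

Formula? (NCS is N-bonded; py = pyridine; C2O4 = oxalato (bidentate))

[Nb(C2O4)Cl(NCS)2(py)]

Ligands: 2 isothiocyanato (NCS, -1), 1 pyridine (py, neutral), 1 chloro (Cl, -1), 1 oxalato (C2O4, -2). Ligand charge sum = -5.
With Nb in oxidation state +5, the complex ion is [Nb...].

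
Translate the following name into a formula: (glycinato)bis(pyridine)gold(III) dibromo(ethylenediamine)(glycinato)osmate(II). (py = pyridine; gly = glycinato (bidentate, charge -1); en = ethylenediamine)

Cation [Au…]: ligand charges -1, Au(III) ⇒ ion charge 2+.
Anion [Os…]: ligand charges -3, Os(II) ⇒ ion charge 1−.

[Au(gly)(py)2][OsBr2(en)(gly)]2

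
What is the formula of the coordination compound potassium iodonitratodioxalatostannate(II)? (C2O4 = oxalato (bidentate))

K4[Sn(C2O4)2I(NO3)]

Ligands: 1 iodo (I, -1), 2 oxalato (C2O4, -2), 1 nitrato (NO3, -1). Ligand charge sum = -6.
Charge balance with potassium (+1) requires 1 complex ion per 4 potassium.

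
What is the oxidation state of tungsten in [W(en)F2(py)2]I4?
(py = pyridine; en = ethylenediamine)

+6

4 iodide outside the brackets (-1 each) → the complex ion is 4+.
Ligand charges: 2×F = -2; 2×py neutral; 1×en neutral; sum -2.
W + (-2) = 4+ ⇒ W is +6.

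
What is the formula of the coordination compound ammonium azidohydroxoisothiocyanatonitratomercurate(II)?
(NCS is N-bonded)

(NH4)2[Hg(N3)(NCS)(NO3)(OH)]

Ligands: 1 nitrato (NO3, -1), 1 isothiocyanato (NCS, -1), 1 hydroxo (OH, -1), 1 azido (N3, -1). Ligand charge sum = -4.
With Hg in oxidation state +2, the complex ion is [Hg...]^2−.
Charge balance with ammonium (+1) requires 1 complex ion per 2 ammonium.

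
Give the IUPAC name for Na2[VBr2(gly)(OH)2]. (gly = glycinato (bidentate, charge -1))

sodium dibromo(glycinato)dihydroxovanadate(III)

The 2 sodium counter-ions carry a total charge of +2, so each complex ion is 2−.
Ligand charges: 2×bromo (-1 each), 1×glycinato (-1 each), 2×hydroxo (-1 each); total -5. So V + (-5) = 2−, giving V = +3.
The complex ion is anionic, so vanadium takes the -ate form vanadate(III).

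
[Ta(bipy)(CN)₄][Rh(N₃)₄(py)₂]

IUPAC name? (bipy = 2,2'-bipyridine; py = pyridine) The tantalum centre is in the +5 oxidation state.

Ta is given as +5; the cation's ligand charges sum to -4, so the complex cation is 1+.
A 1:1 salt means the anion carries the equal and opposite charge, 1−.
Anion: ligand charges sum to -4; for the ion to be 1−, Rh = +3.

(2,2'-bipyridine)tetracyanotantalum(V) tetraazidobis(pyridine)rhodate(III)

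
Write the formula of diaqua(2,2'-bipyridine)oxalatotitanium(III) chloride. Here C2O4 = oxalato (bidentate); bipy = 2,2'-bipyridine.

Ligands: 1 oxalato (C2O4, -2), 1 2,2'-bipyridine (bipy, neutral), 2 aqua (H2O, neutral). Ligand charge sum = -2.
With Ti in oxidation state +3, the complex ion is [Ti...]^1+.
Charge balance with chloride (-1) requires 1 complex ion per 1 chloride.

[Ti(bipy)(C2O4)(H2O)2]Cl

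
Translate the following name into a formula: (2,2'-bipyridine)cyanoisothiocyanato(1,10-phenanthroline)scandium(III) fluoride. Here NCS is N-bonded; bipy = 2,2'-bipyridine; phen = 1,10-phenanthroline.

Ligands: 1 isothiocyanato (NCS, -1), 1 2,2'-bipyridine (bipy, neutral), 1 1,10-phenanthroline (phen, neutral), 1 cyano (CN, -1). Ligand charge sum = -2.
Charge balance with fluoride (-1) requires 1 complex ion per 1 fluoride.

[Sc(bipy)(CN)(NCS)(phen)]F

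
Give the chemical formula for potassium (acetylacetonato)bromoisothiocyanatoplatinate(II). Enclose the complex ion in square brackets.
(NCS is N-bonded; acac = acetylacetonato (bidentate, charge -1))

K[Pt(acac)Br(NCS)]

Ligands: 1 isothiocyanato (NCS, -1), 1 acetylacetonato (acac, -1), 1 bromo (Br, -1). Ligand charge sum = -3.
Charge balance with potassium (+1) requires 1 complex ion per 1 potassium.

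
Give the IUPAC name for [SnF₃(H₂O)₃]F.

The 1 fluoride counter-ion carries a total charge of -1, so each complex ion is 1+.
Ligand charges: 3×aqua (neutral), 3×fluoro (-1 each); total -3. So Sn + (-3) = 1+, giving Sn = +4.
Ligands are named alphabetically: aqua before fluoro.

triaquatrifluorotin(IV) fluoride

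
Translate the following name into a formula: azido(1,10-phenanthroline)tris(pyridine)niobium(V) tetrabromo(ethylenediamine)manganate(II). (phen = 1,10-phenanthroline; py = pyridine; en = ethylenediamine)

[Nb(N3)(phen)(py)3][MnBr4(en)]2

Cation [Nb…]: ligand charges -1, Nb(V) ⇒ ion charge 4+.
Anion [Mn…]: ligand charges -4, Mn(II) ⇒ ion charge 2−.
One 4+ cation requires 2 of the 2− anion.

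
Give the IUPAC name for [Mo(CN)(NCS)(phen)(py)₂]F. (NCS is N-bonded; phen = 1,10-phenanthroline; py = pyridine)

cyanoisothiocyanato(1,10-phenanthroline)bis(pyridine)molybdenum(III) fluoride

The 1 fluoride counter-ion carries a total charge of -1, so each complex ion is 1+.
Ligand charges: 1×isothiocyanato (-1 each), 1×cyano (-1 each), 1×1,10-phenanthroline (neutral), 2×pyridine (neutral); total -2. So Mo + (-2) = 1+, giving Mo = +3.
Ligands are named alphabetically: cyano before isothiocyanato before phenanthroline before pyridine.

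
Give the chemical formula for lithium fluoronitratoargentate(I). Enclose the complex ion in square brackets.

Ligands: 1 nitrato (NO3, -1), 1 fluoro (F, -1). Ligand charge sum = -2.
With Ag in oxidation state +1, the complex ion is [Ag...]^1−.
Charge balance with lithium (+1) requires 1 complex ion per 1 lithium.

Li[AgF(NO3)]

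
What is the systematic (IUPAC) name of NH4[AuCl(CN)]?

The 1 ammonium counter-ion carries a total charge of +1, so each complex ion is 1−.
Ligand charges: 1×chloro (-1 each), 1×cyano (-1 each); total -2. So Au + (-2) = 1−, giving Au = +1.
Ligands are named alphabetically: chloro before cyano.
The complex ion is anionic, so gold takes the -ate form aurate(I).

ammonium chlorocyanoaurate(I)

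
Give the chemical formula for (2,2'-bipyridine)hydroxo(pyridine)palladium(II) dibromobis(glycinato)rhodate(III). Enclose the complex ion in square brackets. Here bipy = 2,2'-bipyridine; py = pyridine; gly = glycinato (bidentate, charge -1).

Cation [Pd…]: ligand charges -1, Pd(II) ⇒ ion charge 1+.
Anion [Rh…]: ligand charges -4, Rh(III) ⇒ ion charge 1−.

[Pd(bipy)(OH)(py)][RhBr2(gly)2]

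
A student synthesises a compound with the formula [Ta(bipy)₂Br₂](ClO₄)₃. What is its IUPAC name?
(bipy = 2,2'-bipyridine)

The 3 perchlorate counter-ions carry a total charge of -3, so each complex ion is 3+.
Ligand charges: 2×2,2'-bipyridine (neutral), 2×bromo (-1 each); total -2. So Ta + (-2) = 3+, giving Ta = +5.
Ligands are named alphabetically: bipyridine before bromo.

bis(2,2'-bipyridine)dibromotantalum(V) perchlorate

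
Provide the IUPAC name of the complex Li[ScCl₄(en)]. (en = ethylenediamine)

lithium tetrachloro(ethylenediamine)scandate(III)

The 1 lithium counter-ion carries a total charge of +1, so each complex ion is 1−.
Ligand charges: 1×ethylenediamine (neutral), 4×chloro (-1 each); total -4. So Sc + (-4) = 1−, giving Sc = +3.
The complex ion is anionic, so scandium takes the -ate form scandate(III).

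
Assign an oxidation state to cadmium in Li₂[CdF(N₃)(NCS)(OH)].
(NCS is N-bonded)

+2

2 lithium outside the brackets (+1 each) → the complex ion is 2−.
Ligand charges: 1×OH = -1; 1×N3 = -1; 1×NCS = -1; 1×F = -1; sum -4.
Cd + (-4) = 2− ⇒ Cd is +2.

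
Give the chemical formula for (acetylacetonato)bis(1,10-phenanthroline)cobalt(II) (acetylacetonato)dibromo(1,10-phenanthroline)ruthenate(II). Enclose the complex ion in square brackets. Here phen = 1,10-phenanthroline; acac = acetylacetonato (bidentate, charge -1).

Cation [Co…]: ligand charges -1, Co(II) ⇒ ion charge 1+.
Anion [Ru…]: ligand charges -3, Ru(II) ⇒ ion charge 1−.

[Co(acac)(phen)2][Ru(acac)Br2(phen)]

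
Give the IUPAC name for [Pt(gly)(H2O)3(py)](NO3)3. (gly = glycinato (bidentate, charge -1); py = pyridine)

triaqua(glycinato)(pyridine)platinum(IV) nitrate

The 3 nitrate counter-ions carry a total charge of -3, so each complex ion is 3+.
Ligand charges: 1×glycinato (-1 each), 3×aqua (neutral), 1×pyridine (neutral); total -1. So Pt + (-1) = 3+, giving Pt = +4.
Ligands are named alphabetically: aqua before glycinato before pyridine.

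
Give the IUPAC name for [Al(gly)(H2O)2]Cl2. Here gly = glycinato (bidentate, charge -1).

diaqua(glycinato)aluminium(III) chloride

The 2 chloride counter-ions carry a total charge of -2, so each complex ion is 2+.
Ligand charges: 2×aqua (neutral), 1×glycinato (-1 each); total -1. So Al + (-1) = 2+, giving Al = +3.
Ligands are named alphabetically: aqua before glycinato.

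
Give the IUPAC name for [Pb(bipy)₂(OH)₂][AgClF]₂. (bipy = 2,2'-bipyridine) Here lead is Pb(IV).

Both ions are complex: the cation is named first with the plain metal name, the anion second with the -ate form; each ion's ligands are alphabetised independently.
Pb is given as +4; the cation's ligand charges sum to -2, so the complex cation is 2+.
With 2 anions per cation, each anion must be 2/2 = 1−.
Anion: ligand charges sum to -2; for the ion to be 1−, Ag = +1.

bis(2,2'-bipyridine)dihydroxolead(IV) chlorofluoroargentate(I)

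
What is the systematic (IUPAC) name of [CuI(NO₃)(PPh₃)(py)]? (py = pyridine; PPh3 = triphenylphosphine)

iodonitrato(pyridine)(triphenylphosphine)copper(II)

There is no counter-ion, so the complex is neutral overall.
Ligand charges: 1×pyridine (neutral), 1×triphenylphosphine (neutral), 1×nitrato (-1 each), 1×iodo (-1 each); total -2. So Cu + (-2) = 0, giving Cu = +2.
Ligands are named alphabetically: iodo before nitrato before pyridine before triphenylphosphine.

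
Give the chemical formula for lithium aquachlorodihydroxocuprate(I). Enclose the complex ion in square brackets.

Ligands: 1 chloro (Cl, -1), 1 aqua (H2O, neutral), 2 hydroxo (OH, -1). Ligand charge sum = -3.
With Cu in oxidation state +1, the complex ion is [Cu...]^2−.
Charge balance with lithium (+1) requires 1 complex ion per 2 lithium.

Li2[CuCl(H2O)(OH)2]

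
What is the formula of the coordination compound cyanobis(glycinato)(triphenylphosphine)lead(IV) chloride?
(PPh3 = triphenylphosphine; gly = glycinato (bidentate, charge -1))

Ligands: 1 triphenylphosphine (PPh3, neutral), 2 glycinato (gly, -1), 1 cyano (CN, -1). Ligand charge sum = -3.
Charge balance with chloride (-1) requires 1 complex ion per 1 chloride.

[Pb(CN)(gly)2(PPh3)]Cl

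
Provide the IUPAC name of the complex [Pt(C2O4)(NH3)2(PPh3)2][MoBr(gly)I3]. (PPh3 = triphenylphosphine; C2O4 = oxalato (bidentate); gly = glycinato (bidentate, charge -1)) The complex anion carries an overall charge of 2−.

diammineoxalatobis(triphenylphosphine)platinum(IV) bromo(glycinato)triiodomolybdate(III)

The complex anion is given as 2−; its ligand charges sum to -5, so Mo = +3.
A 1:1 salt means the cation carries the equal and opposite charge, 2+.
Cation: ligand charges sum to -2; for the ion to be 2+, Pt = +4.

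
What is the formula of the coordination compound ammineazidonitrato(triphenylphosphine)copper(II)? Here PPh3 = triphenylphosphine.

[Cu(N3)(NH3)(NO3)(PPh3)]

Ligands: 1 azido (N3, -1), 1 ammine (NH3, neutral), 1 nitrato (NO3, -1), 1 triphenylphosphine (PPh3, neutral). Ligand charge sum = -2.
With Cu in oxidation state +2, the complex ion is [Cu...].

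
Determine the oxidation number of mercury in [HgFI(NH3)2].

No counter-ion: the bracketed complex is neutral.
Ligand charges: 2×NH3 neutral; 1×I = -1; 1×F = -1; sum -2.
Hg + (-2) = 0 ⇒ Hg is +2.

+2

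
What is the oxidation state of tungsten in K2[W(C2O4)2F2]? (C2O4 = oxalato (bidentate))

2 potassium outside the brackets (+1 each) → the complex ion is 2−.
Ligand charges: 2×C2O4 = -4; 2×F = -2; sum -6.
W + (-6) = 2− ⇒ W is +4.

+4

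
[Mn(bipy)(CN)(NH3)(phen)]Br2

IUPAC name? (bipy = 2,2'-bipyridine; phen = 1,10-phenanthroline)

ammine(2,2'-bipyridine)cyano(1,10-phenanthroline)manganese(III) bromide

The 2 bromide counter-ions carry a total charge of -2, so each complex ion is 2+.
Ligand charges: 1×2,2'-bipyridine (neutral), 1×1,10-phenanthroline (neutral), 1×cyano (-1 each), 1×ammine (neutral); total -1. So Mn + (-1) = 2+, giving Mn = +3.
Ligands are named alphabetically: ammine before bipyridine before cyano before phenanthroline.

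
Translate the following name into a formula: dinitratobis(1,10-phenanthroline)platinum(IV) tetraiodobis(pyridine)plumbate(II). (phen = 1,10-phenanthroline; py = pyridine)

[Pt(NO3)2(phen)2][PbI4(py)2]

Cation [Pt…]: ligand charges -2, Pt(IV) ⇒ ion charge 2+.
Anion [Pb…]: ligand charges -4, Pb(II) ⇒ ion charge 2−.
One 2+ cation balances one 2− anion.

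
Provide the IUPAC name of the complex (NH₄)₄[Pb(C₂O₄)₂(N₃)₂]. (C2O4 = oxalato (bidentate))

ammonium diazidodioxalatoplumbate(II)

The 4 ammonium counter-ions carry a total charge of +4, so each complex ion is 4−.
Ligand charges: 2×azido (-1 each), 2×oxalato (-2 each); total -6. So Pb + (-6) = 4−, giving Pb = +2.
The complex ion is anionic, so lead takes the -ate form plumbate(II).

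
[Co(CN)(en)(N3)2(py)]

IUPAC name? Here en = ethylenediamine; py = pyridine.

diazidocyano(ethylenediamine)(pyridine)cobalt(III)

There is no counter-ion, so the complex is neutral overall.
Ligand charges: 1×ethylenediamine (neutral), 2×azido (-1 each), 1×cyano (-1 each), 1×pyridine (neutral); total -3. So Co + (-3) = 0, giving Co = +3.
Ligands are named alphabetically: azido before cyano before ethylenediamine before pyridine.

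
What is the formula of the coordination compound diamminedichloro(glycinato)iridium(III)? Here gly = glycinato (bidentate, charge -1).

[IrCl2(gly)(NH3)2]

Ligands: 2 ammine (NH3, neutral), 2 chloro (Cl, -1), 1 glycinato (gly, -1). Ligand charge sum = -3.
With Ir in oxidation state +3, the complex ion is [Ir...].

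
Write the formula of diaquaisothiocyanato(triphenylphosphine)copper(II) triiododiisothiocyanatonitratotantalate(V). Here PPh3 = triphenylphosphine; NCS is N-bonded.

Cation [Cu…]: ligand charges -1, Cu(II) ⇒ ion charge 1+.
Anion [Ta…]: ligand charges -6, Ta(V) ⇒ ion charge 1−.
One 1+ cation balances one 1− anion.

[Cu(H2O)2(NCS)(PPh3)][TaI3(NCS)2(NO3)]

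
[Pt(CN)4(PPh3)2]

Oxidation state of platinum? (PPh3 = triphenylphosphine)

No counter-ion: the bracketed complex is neutral.
Ligand charges: 2×PPh3 neutral; 4×CN = -4; sum -4.
Pt + (-4) = 0 ⇒ Pt is +4.

+4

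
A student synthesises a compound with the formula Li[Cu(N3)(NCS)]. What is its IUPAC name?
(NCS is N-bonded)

The 1 lithium counter-ion carries a total charge of +1, so each complex ion is 1−.
Ligand charges: 1×azido (-1 each), 1×isothiocyanato (-1 each); total -2. So Cu + (-2) = 1−, giving Cu = +1.
Ligands are named alphabetically: azido before isothiocyanato.
The complex ion is anionic, so copper takes the -ate form cuprate(I).

lithium azidoisothiocyanatocuprate(I)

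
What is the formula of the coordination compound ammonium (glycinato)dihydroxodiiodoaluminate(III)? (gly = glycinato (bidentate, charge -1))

(NH4)2[Al(gly)I2(OH)2]

Ligands: 2 iodo (I, -1), 2 hydroxo (OH, -1), 1 glycinato (gly, -1). Ligand charge sum = -5.
Charge balance with ammonium (+1) requires 1 complex ion per 2 ammonium.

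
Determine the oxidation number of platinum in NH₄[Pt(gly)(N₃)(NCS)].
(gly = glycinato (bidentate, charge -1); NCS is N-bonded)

1 ammonium outside the brackets (+1 each) → the complex ion is 1−.
Ligand charges: 1×gly = -1; 1×NCS = -1; 1×N3 = -1; sum -3.
Pt + (-3) = 1− ⇒ Pt is +2.

+2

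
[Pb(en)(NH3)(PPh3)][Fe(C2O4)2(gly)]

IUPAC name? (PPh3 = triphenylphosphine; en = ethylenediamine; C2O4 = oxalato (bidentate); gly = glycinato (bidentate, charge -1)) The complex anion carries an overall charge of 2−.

The complex anion is given as 2−; its ligand charges sum to -5, so Fe = +3.
A 1:1 salt means the cation carries the equal and opposite charge, 2+.
Cation: ligand charges sum to 0; for the ion to be 2+, Pb = +2.

ammine(ethylenediamine)(triphenylphosphine)lead(II) (glycinato)dioxalatoferrate(III)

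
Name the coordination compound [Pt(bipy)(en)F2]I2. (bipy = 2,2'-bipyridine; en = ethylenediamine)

(2,2'-bipyridine)(ethylenediamine)difluoroplatinum(IV) iodide

The 2 iodide counter-ions carry a total charge of -2, so each complex ion is 2+.
Ligand charges: 1×2,2'-bipyridine (neutral), 2×fluoro (-1 each), 1×ethylenediamine (neutral); total -2. So Pt + (-2) = 2+, giving Pt = +4.
Ligands are named alphabetically: bipyridine before ethylenediamine before fluoro.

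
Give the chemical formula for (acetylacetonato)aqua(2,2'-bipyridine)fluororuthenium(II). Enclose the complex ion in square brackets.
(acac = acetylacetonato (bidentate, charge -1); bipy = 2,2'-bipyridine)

Ligands: 1 acetylacetonato (acac, -1), 1 2,2'-bipyridine (bipy, neutral), 1 fluoro (F, -1), 1 aqua (H2O, neutral). Ligand charge sum = -2.
With Ru in oxidation state +2, the complex ion is [Ru...].

[Ru(acac)(bipy)F(H2O)]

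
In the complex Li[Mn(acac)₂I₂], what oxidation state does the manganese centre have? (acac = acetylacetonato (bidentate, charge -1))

1 lithium outside the brackets (+1 each) → the complex ion is 1−.
Ligand charges: 2×acac = -2; 2×I = -2; sum -4.
Mn + (-4) = 1− ⇒ Mn is +3.

+3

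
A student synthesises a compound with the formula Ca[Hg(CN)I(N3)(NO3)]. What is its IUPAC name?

calcium azidocyanoiodonitratomercurate(II)

The 1 calcium counter-ion carries a total charge of +2, so each complex ion is 2−.
Ligand charges: 1×azido (-1 each), 1×nitrato (-1 each), 1×iodo (-1 each), 1×cyano (-1 each); total -4. So Hg + (-4) = 2−, giving Hg = +2.
Ligands are named alphabetically: azido before cyano before iodo before nitrato.
The complex ion is anionic, so mercury takes the -ate form mercurate(II).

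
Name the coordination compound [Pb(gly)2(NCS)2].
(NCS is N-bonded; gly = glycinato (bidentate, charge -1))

There is no counter-ion, so the complex is neutral overall.
Ligand charges: 2×isothiocyanato (-1 each), 2×glycinato (-1 each); total -4. So Pb + (-4) = 0, giving Pb = +4.
Ligands are named alphabetically: glycinato before isothiocyanato.

bis(glycinato)diisothiocyanatolead(IV)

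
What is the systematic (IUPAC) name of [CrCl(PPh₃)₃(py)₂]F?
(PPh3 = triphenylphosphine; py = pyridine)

The 1 fluoride counter-ion carries a total charge of -1, so each complex ion is 1+.
Ligand charges: 3×triphenylphosphine (neutral), 1×chloro (-1 each), 2×pyridine (neutral); total -1. So Cr + (-1) = 1+, giving Cr = +2.
Ligands are named alphabetically: chloro before pyridine before triphenylphosphine.

chlorobis(pyridine)tris(triphenylphosphine)chromium(II) fluoride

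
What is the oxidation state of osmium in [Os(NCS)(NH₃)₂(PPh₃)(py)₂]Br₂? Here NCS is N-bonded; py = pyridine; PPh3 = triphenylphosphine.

+3

2 bromide outside the brackets (-1 each) → the complex ion is 2+.
Ligand charges: 1×NCS = -1; 2×py neutral; 2×NH3 neutral; 1×PPh3 neutral; sum -1.
Os + (-1) = 2+ ⇒ Os is +3.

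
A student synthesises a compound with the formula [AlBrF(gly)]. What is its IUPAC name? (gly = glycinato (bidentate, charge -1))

bromofluoro(glycinato)aluminium(III)

There is no counter-ion, so the complex is neutral overall.
Ligand charges: 1×fluoro (-1 each), 1×bromo (-1 each), 1×glycinato (-1 each); total -3. So Al + (-3) = 0, giving Al = +3.
Ligands are named alphabetically: bromo before fluoro before glycinato.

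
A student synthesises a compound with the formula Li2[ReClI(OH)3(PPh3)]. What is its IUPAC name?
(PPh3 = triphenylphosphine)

lithium chlorotrihydroxoiodo(triphenylphosphine)rhenate(III)

The 2 lithium counter-ions carry a total charge of +2, so each complex ion is 2−.
Ligand charges: 3×hydroxo (-1 each), 1×iodo (-1 each), 1×chloro (-1 each), 1×triphenylphosphine (neutral); total -5. So Re + (-5) = 2−, giving Re = +3.
Ligands are named alphabetically: chloro before hydroxo before iodo before triphenylphosphine.
The complex ion is anionic, so rhenium takes the -ate form rhenate(III).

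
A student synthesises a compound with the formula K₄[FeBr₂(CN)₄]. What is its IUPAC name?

The 4 potassium counter-ions carry a total charge of +4, so each complex ion is 4−.
Ligand charges: 2×bromo (-1 each), 4×cyano (-1 each); total -6. So Fe + (-6) = 4−, giving Fe = +2.
Ligands are named alphabetically: bromo before cyano.
The complex ion is anionic, so iron takes the -ate form ferrate(II).

potassium dibromotetracyanoferrate(II)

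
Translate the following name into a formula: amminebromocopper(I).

[CuBr(NH3)]

Ligands: 1 bromo (Br, -1), 1 ammine (NH3, neutral). Ligand charge sum = -1.
With Cu in oxidation state +1, the complex ion is [Cu...].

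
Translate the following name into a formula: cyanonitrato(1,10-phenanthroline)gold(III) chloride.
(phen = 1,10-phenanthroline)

Ligands: 1 1,10-phenanthroline (phen, neutral), 1 nitrato (NO3, -1), 1 cyano (CN, -1). Ligand charge sum = -2.
With Au in oxidation state +3, the complex ion is [Au...]^1+.
Charge balance with chloride (-1) requires 1 complex ion per 1 chloride.

[Au(CN)(NO3)(phen)]Cl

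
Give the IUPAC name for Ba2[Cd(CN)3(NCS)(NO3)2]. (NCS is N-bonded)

The 2 barium counter-ions carry a total charge of +4, so each complex ion is 4−.
Ligand charges: 2×nitrato (-1 each), 1×isothiocyanato (-1 each), 3×cyano (-1 each); total -6. So Cd + (-6) = 4−, giving Cd = +2.
Ligands are named alphabetically: cyano before isothiocyanato before nitrato.
The complex ion is anionic, so cadmium takes the -ate form cadmate(II).

barium tricyanoisothiocyanatodinitratocadmate(II)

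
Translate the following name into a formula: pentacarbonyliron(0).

Ligands: 5 carbonyl (CO, neutral). Ligand charge sum = 0.
With Fe in oxidation state 0, the complex ion is [Fe...].

[Fe(CO)5]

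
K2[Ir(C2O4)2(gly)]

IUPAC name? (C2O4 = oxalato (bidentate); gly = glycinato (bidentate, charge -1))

potassium (glycinato)dioxalatoiridate(III)

The 2 potassium counter-ions carry a total charge of +2, so each complex ion is 2−.
Ligand charges: 2×oxalato (-2 each), 1×glycinato (-1 each); total -5. So Ir + (-5) = 2−, giving Ir = +3.
Ligands are named alphabetically: glycinato before oxalato.
The complex ion is anionic, so iridium takes the -ate form iridate(III).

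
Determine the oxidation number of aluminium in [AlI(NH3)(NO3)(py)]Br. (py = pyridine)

1 bromide outside the brackets (-1 each) → the complex ion is 1+.
Ligand charges: 1×NO3 = -1; 1×py neutral; 1×I = -1; 1×NH3 neutral; sum -2.
Al + (-2) = 1+ ⇒ Al is +3.

+3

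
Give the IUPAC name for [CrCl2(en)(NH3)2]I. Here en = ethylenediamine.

diamminedichloro(ethylenediamine)chromium(III) iodide

The 1 iodide counter-ion carries a total charge of -1, so each complex ion is 1+.
Ligand charges: 2×chloro (-1 each), 2×ammine (neutral), 1×ethylenediamine (neutral); total -2. So Cr + (-2) = 1+, giving Cr = +3.
Ligands are named alphabetically: ammine before chloro before ethylenediamine.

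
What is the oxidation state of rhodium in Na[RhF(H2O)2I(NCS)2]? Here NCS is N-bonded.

1 sodium outside the brackets (+1 each) → the complex ion is 1−.
Ligand charges: 1×I = -1; 2×NCS = -2; 2×H2O neutral; 1×F = -1; sum -4.
Rh + (-4) = 1− ⇒ Rh is +3.

+3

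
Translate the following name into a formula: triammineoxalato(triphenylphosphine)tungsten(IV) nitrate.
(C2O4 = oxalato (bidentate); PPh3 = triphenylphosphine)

[W(C2O4)(NH3)3(PPh3)](NO3)2

Ligands: 1 oxalato (C2O4, -2), 1 triphenylphosphine (PPh3, neutral), 3 ammine (NH3, neutral). Ligand charge sum = -2.
Charge balance with nitrate (-1) requires 1 complex ion per 2 nitrate.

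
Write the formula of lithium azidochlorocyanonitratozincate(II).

Li2[ZnCl(CN)(N3)(NO3)]

Ligands: 1 nitrato (NO3, -1), 1 chloro (Cl, -1), 1 azido (N3, -1), 1 cyano (CN, -1). Ligand charge sum = -4.
With Zn in oxidation state +2, the complex ion is [Zn...]^2−.
Charge balance with lithium (+1) requires 1 complex ion per 2 lithium.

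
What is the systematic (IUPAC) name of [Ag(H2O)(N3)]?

aquaazidosilver(I)

There is no counter-ion, so the complex is neutral overall.
Ligand charges: 1×aqua (neutral), 1×azido (-1 each); total -1. So Ag + (-1) = 0, giving Ag = +1.
Ligands are named alphabetically: aqua before azido.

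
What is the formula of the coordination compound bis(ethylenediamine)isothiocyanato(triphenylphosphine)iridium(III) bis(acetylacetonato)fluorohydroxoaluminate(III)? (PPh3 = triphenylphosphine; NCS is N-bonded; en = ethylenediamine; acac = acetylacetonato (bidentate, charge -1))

[Ir(en)2(NCS)(PPh3)][Al(acac)2F(OH)]2

Cation [Ir…]: ligand charges -1, Ir(III) ⇒ ion charge 2+.
Anion [Al…]: ligand charges -4, Al(III) ⇒ ion charge 1−.
One 2+ cation requires 2 of the 1− anion.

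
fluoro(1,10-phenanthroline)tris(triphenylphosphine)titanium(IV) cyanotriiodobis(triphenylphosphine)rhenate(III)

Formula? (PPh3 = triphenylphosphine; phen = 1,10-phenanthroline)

[TiF(phen)(PPh3)3][Re(CN)I3(PPh3)2]3

Cation [Ti…]: ligand charges -1, Ti(IV) ⇒ ion charge 3+.
Anion [Re…]: ligand charges -4, Re(III) ⇒ ion charge 1−.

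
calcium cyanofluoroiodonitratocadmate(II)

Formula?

Ca[Cd(CN)FI(NO3)]

Ligands: 1 nitrato (NO3, -1), 1 iodo (I, -1), 1 cyano (CN, -1), 1 fluoro (F, -1). Ligand charge sum = -4.
With Cd in oxidation state +2, the complex ion is [Cd...]^2−.
Charge balance with calcium (+2) requires 1 complex ion per 1 calcium.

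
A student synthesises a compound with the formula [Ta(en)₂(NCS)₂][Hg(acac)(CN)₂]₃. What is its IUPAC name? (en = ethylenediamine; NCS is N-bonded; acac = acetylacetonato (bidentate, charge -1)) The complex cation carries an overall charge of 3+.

bis(ethylenediamine)diisothiocyanatotantalum(V) (acetylacetonato)dicyanomercurate(II)

The complex cation is given as 3+; its ligand charges sum to -2, so Ta = +5.
With 3 anions per cation, each anion must be 3/3 = 1−.
Anion: ligand charges sum to -3; for the ion to be 1−, Hg = +2.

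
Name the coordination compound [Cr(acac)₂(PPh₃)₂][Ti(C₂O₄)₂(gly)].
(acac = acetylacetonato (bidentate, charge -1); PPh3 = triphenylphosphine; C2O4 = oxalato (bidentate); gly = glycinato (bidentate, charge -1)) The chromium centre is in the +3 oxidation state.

Both ions are complex: the cation is named first with the plain metal name, the anion second with the -ate form; each ion's ligands are alphabetised independently.
Cr is given as +3; the cation's ligand charges sum to -2, so the complex cation is 1+.
A 1:1 salt means the anion carries the equal and opposite charge, 1−.
Anion: ligand charges sum to -5; for the ion to be 1−, Ti = +4.

bis(acetylacetonato)bis(triphenylphosphine)chromium(III) (glycinato)dioxalatotitanate(IV)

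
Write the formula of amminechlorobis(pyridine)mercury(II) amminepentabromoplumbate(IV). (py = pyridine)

Cation [Hg…]: ligand charges -1, Hg(II) ⇒ ion charge 1+.
Anion [Pb…]: ligand charges -5, Pb(IV) ⇒ ion charge 1−.
One 1+ cation balances one 1− anion.

[HgCl(NH3)(py)2][PbBr5(NH3)]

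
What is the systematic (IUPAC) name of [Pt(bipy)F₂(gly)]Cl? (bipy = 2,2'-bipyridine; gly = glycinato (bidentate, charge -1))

(2,2'-bipyridine)difluoro(glycinato)platinum(IV) chloride

The 1 chloride counter-ion carries a total charge of -1, so each complex ion is 1+.
Ligand charges: 1×2,2'-bipyridine (neutral), 2×fluoro (-1 each), 1×glycinato (-1 each); total -3. So Pt + (-3) = 1+, giving Pt = +4.
Ligands are named alphabetically: bipyridine before fluoro before glycinato.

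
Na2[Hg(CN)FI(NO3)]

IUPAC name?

The 2 sodium counter-ions carry a total charge of +2, so each complex ion is 2−.
Ligand charges: 1×cyano (-1 each), 1×nitrato (-1 each), 1×iodo (-1 each), 1×fluoro (-1 each); total -4. So Hg + (-4) = 2−, giving Hg = +2.
The complex ion is anionic, so mercury takes the -ate form mercurate(II).

sodium cyanofluoroiodonitratomercurate(II)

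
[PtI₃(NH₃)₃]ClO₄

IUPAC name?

The 1 perchlorate counter-ion carries a total charge of -1, so each complex ion is 1+.
Ligand charges: 3×ammine (neutral), 3×iodo (-1 each); total -3. So Pt + (-3) = 1+, giving Pt = +4.
Ligands are named alphabetically: ammine before iodo.

triamminetriiodoplatinum(IV) perchlorate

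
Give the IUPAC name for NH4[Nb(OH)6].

ammonium hexahydroxoniobate(V)

The 1 ammonium counter-ion carries a total charge of +1, so each complex ion is 1−.
Ligand charges: 6×hydroxo (-1 each); total -6. So Nb + (-6) = 1−, giving Nb = +5.
The complex ion is anionic, so niobium takes the -ate form niobate(V).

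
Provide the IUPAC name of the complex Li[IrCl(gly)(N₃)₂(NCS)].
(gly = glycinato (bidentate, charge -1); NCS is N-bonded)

The 1 lithium counter-ion carries a total charge of +1, so each complex ion is 1−.
Ligand charges: 2×azido (-1 each), 1×glycinato (-1 each), 1×chloro (-1 each), 1×isothiocyanato (-1 each); total -5. So Ir + (-5) = 1−, giving Ir = +4.
Ligands are named alphabetically: azido before chloro before glycinato before isothiocyanato.
The complex ion is anionic, so iridium takes the -ate form iridate(IV).

lithium diazidochloro(glycinato)isothiocyanatoiridate(IV)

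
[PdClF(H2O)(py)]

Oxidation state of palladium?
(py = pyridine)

No counter-ion: the bracketed complex is neutral.
Ligand charges: 1×F = -1; 1×Cl = -1; 1×py neutral; 1×H2O neutral; sum -2.
Pd + (-2) = 0 ⇒ Pd is +2.

+2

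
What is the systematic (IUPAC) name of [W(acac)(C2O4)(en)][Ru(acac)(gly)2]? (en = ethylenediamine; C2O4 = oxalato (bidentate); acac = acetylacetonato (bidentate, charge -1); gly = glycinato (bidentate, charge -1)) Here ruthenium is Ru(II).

Both ions are complex: the cation is named first with the plain metal name, the anion second with the -ate form; each ion's ligands are alphabetised independently.
Ru is given as +2; the anion's ligand charges sum to -3, so the complex anion is 1−.
A 1:1 salt means the cation carries the equal and opposite charge, 1+.
Cation: ligand charges sum to -3; for the ion to be 1+, W = +4.

(acetylacetonato)(ethylenediamine)oxalatotungsten(IV) (acetylacetonato)bis(glycinato)ruthenate(II)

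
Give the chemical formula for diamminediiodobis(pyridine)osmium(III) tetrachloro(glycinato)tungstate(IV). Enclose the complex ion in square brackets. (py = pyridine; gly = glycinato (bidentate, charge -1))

[OsI2(NH3)2(py)2][WCl4(gly)]

Cation [Os…]: ligand charges -2, Os(III) ⇒ ion charge 1+.
Anion [W…]: ligand charges -5, W(IV) ⇒ ion charge 1−.
One 1+ cation balances one 1− anion.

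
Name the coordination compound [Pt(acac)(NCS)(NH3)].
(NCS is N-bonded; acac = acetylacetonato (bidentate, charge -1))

There is no counter-ion, so the complex is neutral overall.
Ligand charges: 1×isothiocyanato (-1 each), 1×acetylacetonato (-1 each), 1×ammine (neutral); total -2. So Pt + (-2) = 0, giving Pt = +2.
Ligands are named alphabetically: acetylacetonato before ammine before isothiocyanato.

(acetylacetonato)ammineisothiocyanatoplatinum(II)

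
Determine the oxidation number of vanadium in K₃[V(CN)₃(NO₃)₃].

3 potassium outside the brackets (+1 each) → the complex ion is 3−.
Ligand charges: 3×CN = -3; 3×NO3 = -3; sum -6.
V + (-6) = 3− ⇒ V is +3.

+3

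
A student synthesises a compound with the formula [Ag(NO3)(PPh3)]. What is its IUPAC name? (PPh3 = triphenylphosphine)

There is no counter-ion, so the complex is neutral overall.
Ligand charges: 1×triphenylphosphine (neutral), 1×nitrato (-1 each); total -1. So Ag + (-1) = 0, giving Ag = +1.
Ligands are named alphabetically: nitrato before triphenylphosphine.

nitrato(triphenylphosphine)silver(I)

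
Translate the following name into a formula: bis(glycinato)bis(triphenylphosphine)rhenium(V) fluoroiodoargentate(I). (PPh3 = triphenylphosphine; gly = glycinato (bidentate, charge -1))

[Re(gly)2(PPh3)2][AgFI]3

Cation [Re…]: ligand charges -2, Re(V) ⇒ ion charge 3+.
Anion [Ag…]: ligand charges -2, Ag(I) ⇒ ion charge 1−.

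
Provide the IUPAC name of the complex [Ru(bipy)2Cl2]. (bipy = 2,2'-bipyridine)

There is no counter-ion, so the complex is neutral overall.
Ligand charges: 2×2,2'-bipyridine (neutral), 2×chloro (-1 each); total -2. So Ru + (-2) = 0, giving Ru = +2.
Ligands are named alphabetically: bipyridine before chloro.

bis(2,2'-bipyridine)dichlororuthenium(II)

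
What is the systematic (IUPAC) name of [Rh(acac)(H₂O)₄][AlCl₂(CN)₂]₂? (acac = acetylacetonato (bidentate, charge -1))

(acetylacetonato)tetraaquarhodium(III) dichlorodicyanoaluminate(III)

Both ions are complex: the cation is named first with the plain metal name, the anion second with the -ate form; each ion's ligands are alphabetised independently.
Aluminium is always +3 in its complexes; the anion's ligand charges sum to -4, so the complex anion is 1−.
With 2 anions per cation, the cation must be 2×1 = 2+.
Cation: ligand charges sum to -1; for the ion to be 2+, Rh = +3.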